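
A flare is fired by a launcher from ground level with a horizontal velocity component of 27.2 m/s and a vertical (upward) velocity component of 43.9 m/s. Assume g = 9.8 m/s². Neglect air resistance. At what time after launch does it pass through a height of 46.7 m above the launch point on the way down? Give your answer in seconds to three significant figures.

Require v_y0 t − ½ g t² = 46.7, i.e. 4.900 t² − 43.90 t + 46.7 = 0.
Quadratic formula: t = (43.90 ± √1011.9) / 9.80 = (43.90 ± 31.81) / 9.80 → t = 1.234 s or 7.726 s.
The descending-branch root is 7.726 s.

7.73 s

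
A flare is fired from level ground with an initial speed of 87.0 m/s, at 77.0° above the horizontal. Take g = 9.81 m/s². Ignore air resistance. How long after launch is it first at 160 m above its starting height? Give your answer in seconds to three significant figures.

Horizontal component vₓ = 87.00 cos 77.0° = 19.57 m/s; vertical v_y0 = 87.00 sin 77.0° = 84.77 m/s.
Height y(t) = 84.77 t − 4.905 t² = 160 gives 4.905 t² − 84.77 t + 160 = 0.
Quadratic formula: t = (84.77 ± √4046.8) / 9.81 = (84.77 ± 63.61) / 9.81 → t = 2.157 s or 15.13 s.
The first (ascending) time is 2.157 s.

2.16 s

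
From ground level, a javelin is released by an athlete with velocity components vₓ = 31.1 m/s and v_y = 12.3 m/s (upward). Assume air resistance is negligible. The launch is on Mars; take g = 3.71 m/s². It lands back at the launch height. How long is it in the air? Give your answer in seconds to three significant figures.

6.63 s

Time of flight on level ground: T = 2 v_y0 / g = 2 × 12.30 / 3.71 = 6.631 s.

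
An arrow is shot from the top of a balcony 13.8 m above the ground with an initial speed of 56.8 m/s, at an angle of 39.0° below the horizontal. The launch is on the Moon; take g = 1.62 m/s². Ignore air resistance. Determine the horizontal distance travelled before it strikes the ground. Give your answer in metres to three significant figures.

Components: vₓ = 56.80 cos 39.0° = 44.14 m/s, v_y0 = −35.75 m/s (downward).
With up positive and y = 0 at the ground: y(t) = 13.8 + (−35.75) t − 0.8100 t². Setting y = 0 and taking the positive root: t = [−35.75 + √(35.75² + 2·1.62·13.8)] / 1.62 = (−35.75 + 36.37) / 1.62 = 0.3827 s.
Horizontal distance: R = vₓ t = 44.14 × 0.3827 = 16.90 m.

16.9 m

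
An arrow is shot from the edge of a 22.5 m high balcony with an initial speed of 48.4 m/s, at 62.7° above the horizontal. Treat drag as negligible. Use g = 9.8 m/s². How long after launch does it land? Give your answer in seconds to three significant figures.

Components: vₓ = 48.40 cos 62.7° = 22.20 m/s, v_y0 = 48.40 sin 62.7° = 43.01 m/s.
With up positive and y = 0 at the ground: y(t) = 22.5 + (43.01) t − 4.900 t². Setting y = 0 and taking the positive root: t = [43.01 + √(43.01² + 2·9.80·22.5)] / 9.80 = (43.01 + 47.86) / 9.80 = 9.273 s.

9.27 s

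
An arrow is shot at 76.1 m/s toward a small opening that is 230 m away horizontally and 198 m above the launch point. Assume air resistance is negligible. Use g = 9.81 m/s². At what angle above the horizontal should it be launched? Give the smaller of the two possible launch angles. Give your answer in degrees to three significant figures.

Trajectory: y = x tanθ − g x² (1 + tan²θ)/(2v₀²). With x = 230, y = 198, v₀ = 76.1, g = 9.81:
44.80 tan²θ − 230 tanθ + (242.8) = 0.
tanθ = [230 ± √(230² − 4 × 44.80 × (242.8))] / (2 × 44.80) = (230 ± 96.87) / 89.61, giving tanθ = 1.486 or 3.648.
θ = 56.05° or 74.67°; the smaller is 56.05°.

56.1°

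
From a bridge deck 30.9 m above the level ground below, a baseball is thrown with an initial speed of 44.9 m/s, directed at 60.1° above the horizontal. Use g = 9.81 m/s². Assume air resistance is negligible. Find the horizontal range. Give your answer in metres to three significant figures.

vₓ = 44.90 cos 60.1° = 22.38 m/s; v_y0 = 44.90 sin 60.1° = 38.92 m/s.
With up positive and y = 0 at the ground: y(t) = 30.9 + (38.92) t − 4.905 t². Setting y = 0 and taking the positive root: t = [38.92 + √(38.92² + 2·9.81·30.9)] / 9.81 = (38.92 + 46.06) / 9.81 = 8.663 s.
Horizontal distance: R = vₓ t = 22.38 × 8.663 = 193.9 m.

194 m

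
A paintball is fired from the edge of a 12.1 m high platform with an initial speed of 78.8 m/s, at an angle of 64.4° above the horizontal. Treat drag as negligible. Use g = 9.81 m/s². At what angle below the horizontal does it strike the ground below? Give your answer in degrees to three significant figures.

Resolve: vₓ = 78.80 cos 64.4° = 34.05 m/s and v_y0 = 78.80 sin 64.4° = 71.06 m/s.
With up positive and y = 0 at the ground: y(t) = 12.1 + (71.06) t − 4.905 t². Setting y = 0 and taking the positive root: t = [71.06 + √(71.06² + 2·9.81·12.1)] / 9.81 = (71.06 + 72.72) / 9.81 = 14.66 s.
At impact: v_y = v_y0 − g t = −72.72 m/s; vₓ = 34.05 m/s.
Angle below horizontal: arctan(|v_y|/vₓ) = arctan(72.72/34.05) = 64.91°.

64.9°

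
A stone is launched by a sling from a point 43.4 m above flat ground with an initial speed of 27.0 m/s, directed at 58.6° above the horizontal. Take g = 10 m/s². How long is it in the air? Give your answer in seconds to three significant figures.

Components: vₓ = 27.00 cos 58.6° = 14.07 m/s, v_y0 = 27.00 sin 58.6° = 23.05 m/s.
Vertical motion (up positive, ground at y = 0): 5.000 t² − (23.05) t − 43.4 = 0, so t = (23.05 + √(23.05² + 2·10.0·43.4)) / 10.0 = (23.05 + 37.40) / 10.0 = 6.045 s.

6.05 s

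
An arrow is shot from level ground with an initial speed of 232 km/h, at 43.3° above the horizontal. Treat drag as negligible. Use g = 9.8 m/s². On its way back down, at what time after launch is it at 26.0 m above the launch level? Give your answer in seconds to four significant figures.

Convert: 232 km/h = 232/3.6 = 64.44 m/s.
Components: vₓ = 64.44 cos 43.3° = 46.90 m/s, v_y0 = 64.44 sin 43.3° = 44.20 m/s.
Require v_y0 t − ½ g t² = 26.0, i.e. 4.900 t² − 44.20 t + 26.0 = 0.
t = [44.20 ± √(44.20² − 2·9.80·26.0)] / 9.80 = (44.20 ± 38.00) / 9.80, so t = 0.6326 s or t = 8.387 s.
The descending-branch root is 8.387 s.

8.387 s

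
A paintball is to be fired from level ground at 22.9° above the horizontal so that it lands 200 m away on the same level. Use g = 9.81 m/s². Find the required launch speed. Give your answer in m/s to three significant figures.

52.3 m/s

From R = (v₀² / g) sin 2θ: v₀ = √(gR / sin 2θ).
v₀ = √(9.81 × 200 / sin 45.80°) = √(1962 / 0.7169) = √2736.7 = 52.31 m/s.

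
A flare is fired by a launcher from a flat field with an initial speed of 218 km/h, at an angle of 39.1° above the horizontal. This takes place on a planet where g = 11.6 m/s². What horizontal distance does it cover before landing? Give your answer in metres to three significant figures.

309 m

Convert: 218 km/h = 218/3.6 = 60.56 m/s.
Resolve: vₓ = 60.56 cos 39.1° = 46.99 m/s and v_y0 = 60.56 sin 39.1° = 38.19 m/s.
Flight time T = 2 v_y0 / g = 6.585 s.
Range: R = vₓ T = 46.99 × 6.585 = 309.4 m.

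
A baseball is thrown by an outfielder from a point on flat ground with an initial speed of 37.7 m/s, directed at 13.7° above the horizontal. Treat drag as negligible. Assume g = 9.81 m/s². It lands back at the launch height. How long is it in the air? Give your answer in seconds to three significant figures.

Horizontal component vₓ = 37.70 cos 13.7° = 36.63 m/s; vertical v_y0 = 37.70 sin 13.7° = 8.929 m/s.
Landing at launch height ⇒ T = 2 v_y0 / g = 2 × 8.929 / 9.81 = 1.820 s.

1.82 s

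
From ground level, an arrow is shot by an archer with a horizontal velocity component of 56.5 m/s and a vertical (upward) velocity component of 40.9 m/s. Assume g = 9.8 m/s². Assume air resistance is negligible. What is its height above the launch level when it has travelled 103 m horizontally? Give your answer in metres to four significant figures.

58.28 m

At x = 103 m, t = x/vₓ = 103/56.50 = 1.823 s.
Height: y = v_y0 t − ½ g t² = 40.90 × 1.823 − 4.900 × 1.823² = 74.56 − 16.28 = 58.28 m.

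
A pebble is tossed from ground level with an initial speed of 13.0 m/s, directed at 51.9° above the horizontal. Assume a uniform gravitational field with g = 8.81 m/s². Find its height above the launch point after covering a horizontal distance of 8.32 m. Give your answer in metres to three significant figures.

5.87 m

Horizontal component vₓ = 13.00 cos 51.9° = 8.021 m/s; vertical v_y0 = 13.00 sin 51.9° = 10.23 m/s.
x = vₓ t ⇒ t = 8.32/8.021 = 1.037 s.
Height: y = v_y0 t − ½ g t² = 10.23 × 1.037 − 4.405 × 1.037² = 10.61 − 4.739 = 5.872 m.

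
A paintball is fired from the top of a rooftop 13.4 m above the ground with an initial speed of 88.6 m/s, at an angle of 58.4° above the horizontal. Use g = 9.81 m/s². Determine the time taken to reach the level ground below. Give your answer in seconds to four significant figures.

Resolve: vₓ = 88.60 cos 58.4° = 46.43 m/s and v_y0 = 88.60 sin 58.4° = 75.46 m/s.
The projectile lands when y = 13.4 + (75.46) t − ½·9.81·t² = 0. Positive root: t = (75.46 + √(75.46² + 2·9.81·13.4)) / 9.81 = (75.46 + 77.19) / 9.81 = 15.56 s.

15.56 s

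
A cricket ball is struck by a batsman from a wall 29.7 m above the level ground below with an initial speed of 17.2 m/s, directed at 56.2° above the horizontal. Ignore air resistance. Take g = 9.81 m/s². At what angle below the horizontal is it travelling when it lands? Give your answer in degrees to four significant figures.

Components: vₓ = 17.20 cos 56.2° = 9.568 m/s, v_y0 = 17.20 sin 56.2° = 14.29 m/s.
The projectile lands when y = 29.7 + (14.29) t − ½·9.81·t² = 0. Positive root: t = (14.29 + √(14.29² + 2·9.81·29.7)) / 9.81 = (14.29 + 28.05) / 9.81 = 4.317 s.
At impact: v_y = v_y0 − g t = −28.05 m/s; vₓ = 9.568 m/s.
Angle below horizontal: arctan(|v_y|/vₓ) = arctan(28.05/9.568) = 71.17°.

71.17°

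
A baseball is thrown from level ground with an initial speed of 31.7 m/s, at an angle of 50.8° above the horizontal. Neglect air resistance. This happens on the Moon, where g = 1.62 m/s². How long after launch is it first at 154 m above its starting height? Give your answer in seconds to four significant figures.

8.853 s

Resolve: vₓ = 31.70 cos 50.8° = 20.04 m/s and v_y0 = 31.70 sin 50.8° = 24.57 m/s.
Set y = v_y0 t − ½ g t² = 154: 0.8100 t² − 24.57 t + 154 = 0.
Quadratic formula: t = (24.57 ± √104.52) / 1.62 = (24.57 ± 10.22) / 1.62 → t = 8.853 s or 21.47 s.
The first (ascending) time is 8.853 s.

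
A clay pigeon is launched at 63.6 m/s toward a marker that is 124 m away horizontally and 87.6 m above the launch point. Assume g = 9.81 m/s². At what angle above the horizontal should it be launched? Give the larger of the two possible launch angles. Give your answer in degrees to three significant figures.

79.9°

Trajectory: y = x tanθ − g x² (1 + tan²θ)/(2v₀²). With x = 124, y = 87.6, v₀ = 63.6, g = 9.81:
18.65 tan²θ − 124 tanθ + (106.2) = 0.
tanθ = [124 ± √(124² − 4 × 18.65 × (106.2))] / (2 × 18.65) = (124 ± 86.33) / 37.29, giving tanθ = 1.010 or 5.640.
θ = 45.29° or 79.95°; the larger is 79.95°.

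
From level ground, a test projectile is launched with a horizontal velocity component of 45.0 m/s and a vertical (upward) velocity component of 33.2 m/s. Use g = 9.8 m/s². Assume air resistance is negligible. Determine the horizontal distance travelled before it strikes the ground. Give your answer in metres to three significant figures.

Flight time T = 2 v_y0 / g = 6.776 s.
Range: R = vₓ T = 45.00 × 6.776 = 304.9 m.

305 m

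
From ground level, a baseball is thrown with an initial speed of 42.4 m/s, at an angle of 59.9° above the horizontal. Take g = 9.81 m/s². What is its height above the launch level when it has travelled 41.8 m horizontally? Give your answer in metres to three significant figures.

53.2 m

vₓ = 42.40 cos 59.9° = 21.26 m/s; v_y0 = 42.40 sin 59.9° = 36.68 m/s.
x = vₓ t ⇒ t = 41.8/21.26 = 1.966 s.
Height: y = v_y0 t − ½ g t² = 36.68 × 1.966 − 4.905 × 1.966² = 72.11 − 18.95 = 53.15 m.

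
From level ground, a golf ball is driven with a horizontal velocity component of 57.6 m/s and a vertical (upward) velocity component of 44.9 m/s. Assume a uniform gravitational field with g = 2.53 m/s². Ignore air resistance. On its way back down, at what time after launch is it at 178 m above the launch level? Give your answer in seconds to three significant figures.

Height y(t) = 44.90 t − 1.265 t² = 178 gives 1.265 t² − 44.90 t + 178 = 0.
Quadratic formula: t = (44.90 ± √1115.3) / 2.53 = (44.90 ± 33.40) / 2.53 → t = 4.547 s or 30.95 s.
The descending-branch root is 30.95 s.

30.9 s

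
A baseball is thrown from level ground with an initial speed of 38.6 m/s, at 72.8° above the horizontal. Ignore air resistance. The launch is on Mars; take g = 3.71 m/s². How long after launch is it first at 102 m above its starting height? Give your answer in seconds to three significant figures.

3.32 s

Components: vₓ = 38.60 cos 72.8° = 11.41 m/s, v_y0 = 38.60 sin 72.8° = 36.87 m/s.
Require v_y0 t − ½ g t² = 102, i.e. 1.855 t² − 36.87 t + 102 = 0.
Quadratic formula: t = (36.87 ± √602.83) / 3.71 = (36.87 ± 24.55) / 3.71 → t = 3.321 s or 16.56 s.
The first (ascending) time is 3.321 s.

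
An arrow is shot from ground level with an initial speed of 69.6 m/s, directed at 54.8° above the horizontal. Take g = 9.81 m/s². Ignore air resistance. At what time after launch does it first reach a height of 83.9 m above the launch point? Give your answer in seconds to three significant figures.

vₓ = 69.60 cos 54.8° = 40.12 m/s; v_y0 = 69.60 sin 54.8° = 56.87 m/s.
Require v_y0 t − ½ g t² = 83.9, i.e. 4.905 t² − 56.87 t + 83.9 = 0.
t = [56.87 ± √(56.87² − 2·9.81·83.9)] / 9.81 = (56.87 ± 39.86) / 9.81, so t = 1.735 s or t = 9.860 s.
The first (ascending) time is 1.735 s.

1.73 s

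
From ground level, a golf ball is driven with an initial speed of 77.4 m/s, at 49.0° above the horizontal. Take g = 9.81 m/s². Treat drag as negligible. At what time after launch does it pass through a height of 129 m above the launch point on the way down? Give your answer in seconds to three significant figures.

Resolve: vₓ = 77.40 cos 49.0° = 50.78 m/s and v_y0 = 77.40 sin 49.0° = 58.41 m/s.
Require v_y0 t − ½ g t² = 129, i.e. 4.905 t² − 58.41 t + 129 = 0.
Quadratic formula: t = (58.41 ± √881.28) / 9.81 = (58.41 ± 29.69) / 9.81 → t = 2.928 s or 8.981 s.
The descending-branch root is 8.981 s.

8.98 s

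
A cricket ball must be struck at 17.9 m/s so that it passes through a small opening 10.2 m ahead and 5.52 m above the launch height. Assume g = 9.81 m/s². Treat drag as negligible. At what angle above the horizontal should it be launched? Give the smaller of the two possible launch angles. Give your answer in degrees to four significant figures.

38.53°

Trajectory: y = x tanθ − g x² (1 + tan²θ)/(2v₀²). With x = 10.2, y = 5.52, v₀ = 17.9, g = 9.81:
1.593 tan²θ − 10.2 tanθ + (7.113) = 0.
tanθ = [10.2 ± √(10.2² − 4 × 1.593 × (7.113))] / (2 × 1.593) = (10.2 ± 7.663) / 3.185, giving tanθ = 0.7963 or 5.608.
θ = 38.53° or 79.89°; the smaller is 38.53°.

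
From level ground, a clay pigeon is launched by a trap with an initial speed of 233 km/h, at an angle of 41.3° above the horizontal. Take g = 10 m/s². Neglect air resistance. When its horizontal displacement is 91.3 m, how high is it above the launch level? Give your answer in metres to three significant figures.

Convert: 233 km/h = 233/3.6 = 64.72 m/s.
Components: vₓ = 64.72 cos 41.3° = 48.62 m/s, v_y0 = 64.72 sin 41.3° = 42.72 m/s.
x = vₓ t ⇒ t = 91.3/48.62 = 1.878 s.
Height: y = v_y0 t − ½ g t² = 42.72 × 1.878 − 5.000 × 1.878² = 80.21 − 17.63 = 62.58 m.

62.6 m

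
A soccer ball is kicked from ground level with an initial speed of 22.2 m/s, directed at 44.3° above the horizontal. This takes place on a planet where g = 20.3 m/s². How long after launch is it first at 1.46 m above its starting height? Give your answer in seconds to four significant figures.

Resolve: vₓ = 22.20 cos 44.3° = 15.89 m/s and v_y0 = 22.20 sin 44.3° = 15.50 m/s.
Height y(t) = 15.50 t − 10.15 t² = 1.46 gives 10.15 t² − 15.50 t + 1.46 = 0.
t = [15.50 ± √(15.50² − 2·20.3·1.46)] / 20.3 = (15.50 ± 13.46) / 20.3, so t = 0.1008 s or t = 1.427 s.
The first (ascending) time is 0.1008 s.

0.1008 s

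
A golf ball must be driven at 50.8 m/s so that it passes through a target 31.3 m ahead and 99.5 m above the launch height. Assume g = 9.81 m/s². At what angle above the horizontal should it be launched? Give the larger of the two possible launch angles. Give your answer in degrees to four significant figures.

85.40°

Trajectory: y = x tanθ − g x² (1 + tan²θ)/(2v₀²). With x = 31.3, y = 99.5, v₀ = 50.8, g = 9.81:
1.862 tan²θ − 31.3 tanθ + (101.4) = 0.
tanθ = [31.3 ± √(31.3² − 4 × 1.862 × (101.4))] / (2 × 1.862) = (31.3 ± 14.99) / 3.724, giving tanθ = 4.379 or 12.43.
θ = 77.14° or 85.40°; the larger is 85.40°.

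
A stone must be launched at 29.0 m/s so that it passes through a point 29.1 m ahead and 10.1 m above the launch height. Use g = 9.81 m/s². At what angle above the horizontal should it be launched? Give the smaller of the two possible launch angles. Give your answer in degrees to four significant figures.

29.79°

Trajectory: y = x tanθ − g x² (1 + tan²θ)/(2v₀²). With x = 29.1, y = 10.1, v₀ = 29.0, g = 9.81:
4.939 tan²θ − 29.1 tanθ + (15.04) = 0.
tanθ = [29.1 ± √(29.1² − 4 × 4.939 × (15.04))] / (2 × 4.939) = (29.1 ± 23.45) / 9.878, giving tanθ = 0.5724 or 5.320.
θ = 29.79° or 79.35°; the smaller is 29.79°.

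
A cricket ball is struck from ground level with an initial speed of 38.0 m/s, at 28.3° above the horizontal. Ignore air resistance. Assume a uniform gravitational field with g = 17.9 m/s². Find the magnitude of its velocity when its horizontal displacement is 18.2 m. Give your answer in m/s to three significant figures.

34.5 m/s

vₓ = 38.00 cos 28.3° = 33.46 m/s; v_y0 = 38.00 sin 28.3° = 18.02 m/s.
Time to reach x = 18.2 m: t = x/vₓ = 18.2/33.46 = 0.5440 s.
Vertical velocity there: v_y = v_y0 − g t = 18.02 − 17.9 × 0.5440 = 8.278 m/s.
Speed: √(vₓ² + v_y²) = √(33.46² + 8.278²) = 34.47 m/s.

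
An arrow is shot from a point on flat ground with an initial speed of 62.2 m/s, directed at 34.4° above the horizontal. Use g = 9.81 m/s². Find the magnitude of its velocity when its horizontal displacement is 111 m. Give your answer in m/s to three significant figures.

53.2 m/s

Resolve: vₓ = 62.20 cos 34.4° = 51.32 m/s and v_y0 = 62.20 sin 34.4° = 35.14 m/s.
x = vₓ t ⇒ t = 111/51.32 = 2.163 s.
Vertical velocity there: v_y = v_y0 − g t = 35.14 − 9.81 × 2.163 = 13.92 m/s.
Speed: √(vₓ² + v_y²) = √(51.32² + 13.92²) = 53.18 m/s.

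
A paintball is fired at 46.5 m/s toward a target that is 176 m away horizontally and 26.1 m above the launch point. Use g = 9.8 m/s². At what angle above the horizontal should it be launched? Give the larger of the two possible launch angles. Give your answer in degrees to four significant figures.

Trajectory: y = x tanθ − g x² (1 + tan²θ)/(2v₀²). With x = 176, y = 26.1, v₀ = 46.5, g = 9.80:
70.20 tan²θ − 176 tanθ + (96.30) = 0.
tanθ = [176 ± √(176² − 4 × 70.20 × (96.30))] / (2 × 70.20) = (176 ± 62.75) / 140.4, giving tanθ = 0.8067 or 1.701.
θ = 38.89° or 59.54°; the larger is 59.54°.

59.54°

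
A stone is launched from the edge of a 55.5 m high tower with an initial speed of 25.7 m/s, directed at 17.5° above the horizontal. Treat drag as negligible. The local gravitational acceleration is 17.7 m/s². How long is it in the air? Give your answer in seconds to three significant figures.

Horizontal component vₓ = 25.70 cos 17.5° = 24.51 m/s; vertical v_y0 = 25.70 sin 17.5° = 7.728 m/s.
With up positive and y = 0 at the ground: y(t) = 55.5 + (7.728) t − 8.850 t². Setting y = 0 and taking the positive root: t = [7.728 + √(7.728² + 2·17.7·55.5)] / 17.7 = (7.728 + 44.99) / 17.7 = 2.979 s.

2.98 s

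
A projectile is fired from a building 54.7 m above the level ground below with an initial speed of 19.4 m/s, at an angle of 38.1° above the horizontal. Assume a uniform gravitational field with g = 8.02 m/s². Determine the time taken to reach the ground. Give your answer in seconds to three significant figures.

Components: vₓ = 19.40 cos 38.1° = 15.27 m/s, v_y0 = 19.40 sin 38.1° = 11.97 m/s.
The projectile lands when y = 54.7 + (11.97) t − ½·8.02·t² = 0. Positive root: t = (11.97 + √(11.97² + 2·8.02·54.7)) / 8.02 = (11.97 + 31.95) / 8.02 = 5.476 s.

5.48 s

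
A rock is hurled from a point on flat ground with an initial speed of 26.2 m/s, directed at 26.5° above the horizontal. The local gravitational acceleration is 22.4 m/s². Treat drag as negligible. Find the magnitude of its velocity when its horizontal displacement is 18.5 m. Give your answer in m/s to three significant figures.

Resolve: vₓ = 26.20 cos 26.5° = 23.45 m/s and v_y0 = 26.20 sin 26.5° = 11.69 m/s.
x = vₓ t ⇒ t = 18.5/23.45 = 0.7890 s.
Vertical velocity there: v_y = v_y0 − g t = 11.69 − 22.4 × 0.7890 = −5.983 m/s.
Speed: √(vₓ² + v_y²) = √(23.45² + 5.983²) = 24.20 m/s.

24.2 m/s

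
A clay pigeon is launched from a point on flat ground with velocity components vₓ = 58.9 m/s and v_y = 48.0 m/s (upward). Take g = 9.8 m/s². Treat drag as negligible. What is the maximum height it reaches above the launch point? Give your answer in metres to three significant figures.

Maximum height: H = v_y0² / (2g) = 48.00² / (2 × 9.80) = 117.6 m.

118 m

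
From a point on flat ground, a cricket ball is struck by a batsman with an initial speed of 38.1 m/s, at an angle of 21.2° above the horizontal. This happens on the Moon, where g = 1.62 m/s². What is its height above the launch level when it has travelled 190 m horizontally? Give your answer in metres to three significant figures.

vₓ = 38.10 cos 21.2° = 35.52 m/s; v_y0 = 38.10 sin 21.2° = 13.78 m/s.
At x = 190 m, t = x/vₓ = 190/35.52 = 5.349 s.
Height: y = v_y0 t − ½ g t² = 13.78 × 5.349 − 0.8100 × 5.349² = 73.70 − 23.17 = 50.52 m.

50.5 m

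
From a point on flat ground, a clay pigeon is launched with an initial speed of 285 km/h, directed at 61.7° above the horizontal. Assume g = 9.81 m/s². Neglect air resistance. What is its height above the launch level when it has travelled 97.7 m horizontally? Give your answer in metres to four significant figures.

148.2 m

Convert: 285 km/h = 285/3.6 = 79.17 m/s.
Horizontal component vₓ = 79.17 cos 61.7° = 37.53 m/s; vertical v_y0 = 79.17 sin 61.7° = 69.70 m/s.
At x = 97.7 m, t = x/vₓ = 97.7/37.53 = 2.603 s.
Height: y = v_y0 t − ½ g t² = 69.70 × 2.603 − 4.905 × 2.603² = 181.4 − 33.24 = 148.2 m.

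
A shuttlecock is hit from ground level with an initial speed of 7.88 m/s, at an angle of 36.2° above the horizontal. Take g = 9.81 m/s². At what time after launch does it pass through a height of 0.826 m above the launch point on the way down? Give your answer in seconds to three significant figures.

Resolve: vₓ = 7.880 cos 36.2° = 6.359 m/s and v_y0 = 7.880 sin 36.2° = 4.654 m/s.
Require v_y0 t − ½ g t² = 0.826, i.e. 4.905 t² − 4.654 t + 0.826 = 0.
t = [4.654 ± √(4.654² − 2·9.81·0.826)] / 9.81 = (4.654 ± 2.335) / 9.81, so t = 0.2364 s or t = 0.7125 s.
The descending-branch root is 0.7125 s.

0.712 s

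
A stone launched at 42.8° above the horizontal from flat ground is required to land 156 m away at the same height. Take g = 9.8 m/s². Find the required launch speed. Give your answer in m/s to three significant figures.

39.2 m/s

Level-ground range: R = v₀² sin(2θ)/g, so v₀ = √(gR / sin 2θ).
v₀ = √(9.80 × 156 / sin 85.60°) = √(1529 / 0.9971) = √1533.3 = 39.16 m/s.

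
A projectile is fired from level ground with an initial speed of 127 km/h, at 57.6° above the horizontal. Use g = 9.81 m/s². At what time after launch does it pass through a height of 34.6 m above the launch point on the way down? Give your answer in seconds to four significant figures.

4.508 s

Convert: 127 km/h = 127/3.6 = 35.28 m/s.
Components: vₓ = 35.28 cos 57.6° = 18.90 m/s, v_y0 = 35.28 sin 57.6° = 29.79 m/s.
Set y = v_y0 t − ½ g t² = 34.6: 4.905 t² − 29.79 t + 34.6 = 0.
t = [29.79 ± √(29.79² − 2·9.81·34.6)] / 9.81 = (29.79 ± 14.43) / 9.81, so t = 1.565 s or t = 4.508 s.
The descending-branch root is 4.508 s.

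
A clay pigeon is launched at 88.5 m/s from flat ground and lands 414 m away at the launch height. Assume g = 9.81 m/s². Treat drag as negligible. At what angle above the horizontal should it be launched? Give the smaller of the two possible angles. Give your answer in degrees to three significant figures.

15.6°

From R = (v₀²/g) sin 2θ: sin 2θ = 9.81 × 414 / 7832.2 = 0.5185.
2θ = 31.23° or 180° − 31.23° = 148.8°, so θ = 15.62° or 74.38°.
The smaller angle is 15.62°.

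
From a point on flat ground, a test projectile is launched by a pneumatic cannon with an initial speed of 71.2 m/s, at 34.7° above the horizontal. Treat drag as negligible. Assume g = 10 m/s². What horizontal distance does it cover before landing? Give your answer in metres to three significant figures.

Resolve: vₓ = 71.20 cos 34.7° = 58.54 m/s and v_y0 = 71.20 sin 34.7° = 40.53 m/s.
Flight time T = 2 v_y0 / g = 8.107 s.
Range: R = vₓ T = 58.54 × 8.107 = 474.5 m.

475 m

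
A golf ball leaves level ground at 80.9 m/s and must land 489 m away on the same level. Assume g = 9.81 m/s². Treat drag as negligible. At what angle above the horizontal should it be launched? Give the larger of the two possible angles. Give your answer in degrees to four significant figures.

From R = (v₀²/g) sin 2θ: sin 2θ = 9.81 × 489 / 6544.8 = 0.7330.
2θ = 47.14° or 180° − 47.14° = 132.9°, so θ = 23.57° or 66.43°.
The larger angle is 66.43°.

66.43°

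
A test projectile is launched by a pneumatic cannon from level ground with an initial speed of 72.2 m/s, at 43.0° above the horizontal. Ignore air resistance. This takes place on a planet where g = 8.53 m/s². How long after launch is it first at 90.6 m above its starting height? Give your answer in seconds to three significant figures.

Resolve: vₓ = 72.20 cos 43.0° = 52.80 m/s and v_y0 = 72.20 sin 43.0° = 49.24 m/s.
Height y(t) = 49.24 t − 4.265 t² = 90.6 gives 4.265 t² − 49.24 t + 90.6 = 0.
Quadratic formula: t = (49.24 ± √878.97) / 8.53 = (49.24 ± 29.65) / 8.53 → t = 2.297 s or 9.248 s.
The first (ascending) time is 2.297 s.

2.30 s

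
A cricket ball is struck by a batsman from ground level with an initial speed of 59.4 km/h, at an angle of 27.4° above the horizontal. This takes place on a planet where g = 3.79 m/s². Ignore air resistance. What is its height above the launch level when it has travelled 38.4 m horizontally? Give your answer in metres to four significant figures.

Convert: 59.4 km/h = 59.4/3.6 = 16.50 m/s.
Resolve: vₓ = 16.50 cos 27.4° = 14.65 m/s and v_y0 = 16.50 sin 27.4° = 7.593 m/s.
At x = 38.4 m, t = x/vₓ = 38.4/14.65 = 2.621 s.
Height: y = v_y0 t − ½ g t² = 7.593 × 2.621 − 1.895 × 2.621² = 19.90 − 13.02 = 6.883 m.

6.883 m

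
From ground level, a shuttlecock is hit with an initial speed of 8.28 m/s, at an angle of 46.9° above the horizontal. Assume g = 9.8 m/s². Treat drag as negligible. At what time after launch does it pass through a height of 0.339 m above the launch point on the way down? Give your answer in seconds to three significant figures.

Horizontal component vₓ = 8.280 cos 46.9° = 5.658 m/s; vertical v_y0 = 8.280 sin 46.9° = 6.046 m/s.
Require v_y0 t − ½ g t² = 0.339, i.e. 4.900 t² − 6.046 t + 0.339 = 0.
Quadratic formula: t = (6.046 ± √29.907) / 9.80 = (6.046 ± 5.469) / 9.80 → t = 0.05888 s or 1.175 s.
The descending-branch root is 1.175 s.

1.17 s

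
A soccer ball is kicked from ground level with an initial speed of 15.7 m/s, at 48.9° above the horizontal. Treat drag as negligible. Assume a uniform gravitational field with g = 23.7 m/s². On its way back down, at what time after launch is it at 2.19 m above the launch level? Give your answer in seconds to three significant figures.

Resolve: vₓ = 15.70 cos 48.9° = 10.32 m/s and v_y0 = 15.70 sin 48.9° = 11.83 m/s.
Height y(t) = 11.83 t − 11.85 t² = 2.19 gives 11.85 t² − 11.83 t + 2.19 = 0.
Quadratic formula: t = (11.83 ± √36.165) / 23.7 = (11.83 ± 6.014) / 23.7 → t = 0.2455 s or 0.7529 s.
The descending-branch root is 0.7529 s.

0.753 s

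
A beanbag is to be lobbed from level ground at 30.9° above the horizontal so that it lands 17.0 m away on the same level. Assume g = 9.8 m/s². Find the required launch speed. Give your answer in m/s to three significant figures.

Level-ground range: R = v₀² sin(2θ)/g, so v₀ = √(gR / sin 2θ).
v₀ = √(9.80 × 17.0 / sin 61.80°) = √(166.6 / 0.8813) = √189.04 = 13.75 m/s.

13.7 m/s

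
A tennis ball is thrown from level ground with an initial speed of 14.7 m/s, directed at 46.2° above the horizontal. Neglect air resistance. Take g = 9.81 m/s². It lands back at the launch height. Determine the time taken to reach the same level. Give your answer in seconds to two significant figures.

vₓ = 14.70 cos 46.2° = 10.17 m/s; v_y0 = 14.70 sin 46.2° = 10.61 m/s.
It returns to y = 0 when t = 2 v_y0 / g = 2(10.61)/9.81 = 2.163 s.

2.2 s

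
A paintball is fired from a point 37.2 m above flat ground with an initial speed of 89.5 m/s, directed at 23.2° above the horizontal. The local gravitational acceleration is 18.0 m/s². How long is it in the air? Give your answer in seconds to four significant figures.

Resolve: vₓ = 89.50 cos 23.2° = 82.26 m/s and v_y0 = 89.50 sin 23.2° = 35.26 m/s.
With up positive and y = 0 at the ground: y(t) = 37.2 + (35.26) t − 9.000 t². Setting y = 0 and taking the positive root: t = [35.26 + √(35.26² + 2·18.0·37.2)] / 18.0 = (35.26 + 50.82) / 18.0 = 4.782 s.

4.782 s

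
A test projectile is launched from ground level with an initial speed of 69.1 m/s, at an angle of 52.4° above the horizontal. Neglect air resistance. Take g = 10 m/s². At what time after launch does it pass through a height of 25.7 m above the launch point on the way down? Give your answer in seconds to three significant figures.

Horizontal component vₓ = 69.10 cos 52.4° = 42.16 m/s; vertical v_y0 = 69.10 sin 52.4° = 54.75 m/s.
Require v_y0 t − ½ g t² = 25.7, i.e. 5.000 t² − 54.75 t + 25.7 = 0.
Quadratic formula: t = (54.75 ± √2483.3) / 10.0 = (54.75 ± 49.83) / 10.0 → t = 0.4915 s or 10.46 s.
The descending-branch root is 10.46 s.

10.5 s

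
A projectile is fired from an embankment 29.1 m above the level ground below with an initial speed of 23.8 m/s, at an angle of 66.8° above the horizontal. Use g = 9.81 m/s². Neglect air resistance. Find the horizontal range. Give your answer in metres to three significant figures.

Components: vₓ = 23.80 cos 66.8° = 9.376 m/s, v_y0 = 23.80 sin 66.8° = 21.88 m/s.
The projectile lands when y = 29.1 + (21.88) t − ½·9.81·t² = 0. Positive root: t = (21.88 + √(21.88² + 2·9.81·29.1)) / 9.81 = (21.88 + 32.40) / 9.81 = 5.532 s.
Horizontal distance: R = vₓ t = 9.376 × 5.532 = 51.87 m.

51.9 m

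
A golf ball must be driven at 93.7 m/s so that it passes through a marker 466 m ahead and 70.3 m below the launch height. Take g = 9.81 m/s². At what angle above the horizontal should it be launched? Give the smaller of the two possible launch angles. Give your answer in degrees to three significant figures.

Trajectory: y = x tanθ − g x² (1 + tan²θ)/(2v₀²). With x = 466, y = −70.3, v₀ = 93.7, g = 9.81:
121.3 tan²θ − 466 tanθ + (51.02) = 0.
tanθ = [466 ± √(466² − 4 × 121.3 × (51.02))] / (2 × 121.3) = (466 ± 438.6) / 242.6, giving tanθ = 0.1128 or 3.728.
θ = 6.436° or 74.99°; the smaller is 6.436°.

6.44°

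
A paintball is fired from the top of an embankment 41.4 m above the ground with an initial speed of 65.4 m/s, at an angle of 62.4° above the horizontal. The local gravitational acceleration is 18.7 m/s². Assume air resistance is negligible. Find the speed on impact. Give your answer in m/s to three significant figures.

vₓ = 65.40 cos 62.4° = 30.30 m/s; v_y0 = 65.40 sin 62.4° = 57.96 m/s.
With up positive and y = 0 at the ground: y(t) = 41.4 + (57.96) t − 9.350 t². Setting y = 0 and taking the positive root: t = [57.96 + √(57.96² + 2·18.7·41.4)] / 18.7 = (57.96 + 70.05) / 18.7 = 6.846 s.
Vertical velocity at impact: v_y = v_y0 − g t = 57.96 − 18.7 × 6.846 = −70.05 m/s.
Speed: |v| = √(vₓ² + v_y²) = √(30.30² + 70.05²) = 76.33 m/s.

76.3 m/s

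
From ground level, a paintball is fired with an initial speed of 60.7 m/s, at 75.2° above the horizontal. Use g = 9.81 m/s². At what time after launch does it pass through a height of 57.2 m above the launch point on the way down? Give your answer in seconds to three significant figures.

Resolve: vₓ = 60.70 cos 75.2° = 15.51 m/s and v_y0 = 60.70 sin 75.2° = 58.69 m/s.
Set y = v_y0 t − ½ g t² = 57.2: 4.905 t² − 58.69 t + 57.2 = 0.
Quadratic formula: t = (58.69 ± √2321.8) / 9.81 = (58.69 ± 48.19) / 9.81 → t = 1.070 s or 10.89 s.
The descending-branch root is 10.89 s.

10.9 s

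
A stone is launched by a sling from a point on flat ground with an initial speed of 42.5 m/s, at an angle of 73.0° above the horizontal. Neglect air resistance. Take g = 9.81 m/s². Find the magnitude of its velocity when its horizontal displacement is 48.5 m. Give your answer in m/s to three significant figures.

Horizontal component vₓ = 42.50 cos 73.0° = 12.43 m/s; vertical v_y0 = 42.50 sin 73.0° = 40.64 m/s.
x = vₓ t ⇒ t = 48.5/12.43 = 3.903 s.
Vertical velocity there: v_y = v_y0 − g t = 40.64 − 9.81 × 3.903 = 2.353 m/s.
Speed: √(vₓ² + v_y²) = √(12.43² + 2.353²) = 12.65 m/s.

12.6 m/s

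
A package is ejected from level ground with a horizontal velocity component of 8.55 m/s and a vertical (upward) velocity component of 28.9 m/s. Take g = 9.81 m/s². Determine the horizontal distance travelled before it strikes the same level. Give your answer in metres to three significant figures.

50.4 m

Flight time T = 2 v_y0 / g = 5.892 s.
Horizontal distance R = vₓ T = 8.550 × 5.892 = 50.38 m.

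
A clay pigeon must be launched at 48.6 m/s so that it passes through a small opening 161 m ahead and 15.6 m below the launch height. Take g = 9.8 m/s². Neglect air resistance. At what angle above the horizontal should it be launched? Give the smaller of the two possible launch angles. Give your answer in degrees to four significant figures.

14.55°

Trajectory: y = x tanθ − g x² (1 + tan²θ)/(2v₀²). With x = 161, y = −15.6, v₀ = 48.6, g = 9.80:
53.77 tan²θ − 161 tanθ + (38.17) = 0.
tanθ = [161 ± √(161² − 4 × 53.77 × (38.17))] / (2 × 53.77) = (161 ± 133.1) / 107.5, giving tanθ = 0.2596 or 2.734.
θ = 14.55° or 69.91°; the smaller is 14.55°.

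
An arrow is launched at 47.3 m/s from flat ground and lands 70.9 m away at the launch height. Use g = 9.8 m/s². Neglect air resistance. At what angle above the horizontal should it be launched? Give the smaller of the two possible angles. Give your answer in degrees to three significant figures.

9.05°

From R = (v₀²/g) sin 2θ: sin 2θ = 9.80 × 70.9 / 2237.3 = 0.3106.
2θ = 18.09° or 180° − 18.09° = 161.9°, so θ = 9.047° or 80.95°.
The smaller angle is 9.047°.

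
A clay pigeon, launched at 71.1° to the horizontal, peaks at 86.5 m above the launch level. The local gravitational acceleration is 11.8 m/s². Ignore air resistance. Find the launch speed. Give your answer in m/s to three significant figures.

At the peak v_y = 0, so v_y0 = √(2gH) = √(2 × 11.8 × 86.5) = 45.18 m/s.
v_y0 = v₀ sin θ ⇒ v₀ = 45.18 / sin 71.1° = 47.76 m/s.

47.8 m/s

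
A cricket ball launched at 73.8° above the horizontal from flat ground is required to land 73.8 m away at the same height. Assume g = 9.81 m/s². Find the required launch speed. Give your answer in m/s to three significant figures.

Level-ground range: R = v₀² sin(2θ)/g, so v₀ = √(gR / sin 2θ).
v₀ = √(9.81 × 73.8 / sin 147.6°) = √(724.0 / 0.5358) = √1351.1 = 36.76 m/s.

36.8 m/s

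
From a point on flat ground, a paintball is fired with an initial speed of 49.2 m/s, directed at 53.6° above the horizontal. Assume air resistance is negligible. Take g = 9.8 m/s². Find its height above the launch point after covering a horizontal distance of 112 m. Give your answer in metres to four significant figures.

79.81 m

vₓ = 49.20 cos 53.6° = 29.20 m/s; v_y0 = 49.20 sin 53.6° = 39.60 m/s.
At x = 112 m, t = x/vₓ = 112/29.20 = 3.836 s.
Height: y = v_y0 t − ½ g t² = 39.60 × 3.836 − 4.900 × 3.836² = 151.9 − 72.11 = 79.81 m.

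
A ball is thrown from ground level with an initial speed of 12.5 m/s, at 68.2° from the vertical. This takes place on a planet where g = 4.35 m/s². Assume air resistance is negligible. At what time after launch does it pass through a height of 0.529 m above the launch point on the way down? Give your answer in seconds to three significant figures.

2.01 s

Horizontal component vₓ = 12.50 sin 68.2° = 11.61 m/s; vertical v_y0 = 12.50 cos 68.2° = 4.642 m/s.
Require v_y0 t − ½ g t² = 0.529, i.e. 2.175 t² − 4.642 t + 0.529 = 0.
t = [4.642 ± √(4.642² − 2·4.35·0.529)] / 4.35 = (4.642 ± 4.117) / 4.35, so t = 0.1208 s or t = 2.014 s.
The descending-branch root is 2.014 s.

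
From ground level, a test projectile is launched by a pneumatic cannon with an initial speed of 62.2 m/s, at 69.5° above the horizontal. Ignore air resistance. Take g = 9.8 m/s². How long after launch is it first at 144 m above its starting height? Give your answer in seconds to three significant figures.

3.50 s

Resolve: vₓ = 62.20 cos 69.5° = 21.78 m/s and v_y0 = 62.20 sin 69.5° = 58.26 m/s.
Height y(t) = 58.26 t − 4.900 t² = 144 gives 4.900 t² − 58.26 t + 144 = 0.
t = [58.26 ± √(58.26² − 2·9.80·144)] / 9.80 = (58.26 ± 23.92) / 9.80, so t = 3.505 s or t = 8.385 s.
The first (ascending) time is 3.505 s.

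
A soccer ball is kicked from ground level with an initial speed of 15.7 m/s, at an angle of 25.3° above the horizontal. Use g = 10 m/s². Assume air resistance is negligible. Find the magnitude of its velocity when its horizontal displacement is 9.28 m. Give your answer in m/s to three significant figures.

vₓ = 15.70 cos 25.3° = 14.19 m/s; v_y0 = 15.70 sin 25.3° = 6.710 m/s.
Time to reach x = 9.28 m: t = x/vₓ = 9.28/14.19 = 0.6538 s.
Vertical velocity there: v_y = v_y0 − g t = 6.710 − 10.0 × 0.6538 = 0.1716 m/s.
Speed: √(vₓ² + v_y²) = √(14.19² + 0.1716²) = 14.20 m/s.

14.2 m/s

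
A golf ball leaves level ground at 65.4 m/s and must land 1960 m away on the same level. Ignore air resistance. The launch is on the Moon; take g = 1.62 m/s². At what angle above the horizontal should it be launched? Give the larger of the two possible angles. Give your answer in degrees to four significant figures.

From R = (v₀²/g) sin 2θ: sin 2θ = 1.62 × 1960 / 4277.2 = 0.7424.
2θ = 47.93° or 180° − 47.93° = 132.1°, so θ = 23.97° or 66.03°.
The larger angle is 66.03°.

66.03°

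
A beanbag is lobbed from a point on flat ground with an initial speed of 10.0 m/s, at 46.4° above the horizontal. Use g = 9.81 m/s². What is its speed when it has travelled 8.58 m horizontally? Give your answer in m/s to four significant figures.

Horizontal component vₓ = 10.00 cos 46.4° = 6.896 m/s; vertical v_y0 = 10.00 sin 46.4° = 7.242 m/s.
Time to reach x = 8.58 m: t = x/vₓ = 8.58/6.896 = 1.244 s.
Vertical velocity there: v_y = v_y0 − g t = 7.242 − 9.81 × 1.244 = −4.964 m/s.
Speed: √(vₓ² + v_y²) = √(6.896² + 4.964²) = 8.497 m/s.

8.497 m/s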